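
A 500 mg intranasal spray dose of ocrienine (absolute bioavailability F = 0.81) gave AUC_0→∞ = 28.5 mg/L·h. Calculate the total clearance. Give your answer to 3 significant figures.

CL = 14.2 L/h

CL = F × Dose / AUC_0→∞
   = 0.81 × 500 / 28.5 = 14.2105 L/h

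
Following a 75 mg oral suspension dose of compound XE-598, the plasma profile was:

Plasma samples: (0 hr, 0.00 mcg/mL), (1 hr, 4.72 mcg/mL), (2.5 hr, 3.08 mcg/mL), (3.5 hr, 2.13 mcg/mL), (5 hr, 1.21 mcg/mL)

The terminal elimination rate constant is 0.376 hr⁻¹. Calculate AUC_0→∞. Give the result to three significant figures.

Trapezoidal AUC_0→5:
  [0→1]: (0.00+4.72)/2 × 1 = 2.36
  [1→2.5]: (4.72+3.08)/2 × 1.5 = 5.85
  [2.5→3.5]: (3.08+2.13)/2 × 1 = 2.605
  [3.5→5]: (2.13+1.21)/2 × 1.5 = 2.505
  Sum = 13.32 mcg/mL·hr
Extrapolated tail: C_last / k_e = 1.21 / 0.376 = 3.218
AUC_0→∞ = 13.32 + 3.218 = 16.538 mcg/mL·hr

AUC = 16.5 mcg/mL·hr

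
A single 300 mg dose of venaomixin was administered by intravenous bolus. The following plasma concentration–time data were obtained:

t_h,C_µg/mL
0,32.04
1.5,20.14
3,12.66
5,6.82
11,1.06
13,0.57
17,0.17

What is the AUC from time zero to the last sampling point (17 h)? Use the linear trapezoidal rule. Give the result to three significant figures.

Trapezoidal AUC_0→17:
  [0→1.5]: (32.04+20.14)/2 × 1.5 = 39.135
  [1.5→3]: (20.14+12.66)/2 × 1.5 = 24.6
  [3→5]: (12.66+6.82)/2 × 2 = 19.48
  [5→11]: (6.82+1.06)/2 × 6 = 23.64
  [11→13]: (1.06+0.57)/2 × 2 = 1.63
  [13→17]: (0.57+0.17)/2 × 4 = 1.48
  Sum = 109.965 µg/mL·h

AUC = 110 µg/mL·h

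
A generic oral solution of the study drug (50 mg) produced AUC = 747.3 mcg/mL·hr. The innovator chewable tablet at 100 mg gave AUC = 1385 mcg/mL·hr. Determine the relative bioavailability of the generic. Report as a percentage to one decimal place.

F_rel = (AUC_test/D_test) / (AUC_ref/D_ref)
      = (747.3/50) / (1385/100)
      = 14.946 / 13.85 = 1.0791 = 107.91%

F_rel = 107.9%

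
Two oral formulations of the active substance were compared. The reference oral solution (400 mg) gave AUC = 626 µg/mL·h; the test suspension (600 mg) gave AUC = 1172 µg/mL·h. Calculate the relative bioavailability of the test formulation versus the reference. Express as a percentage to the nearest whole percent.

F_rel = 125%

F_rel = (AUC_test/D_test) / (AUC_ref/D_ref)
      = (1172/600) / (626/400)
      = 1.95333 / 1.565 = 1.2481 = 124.81%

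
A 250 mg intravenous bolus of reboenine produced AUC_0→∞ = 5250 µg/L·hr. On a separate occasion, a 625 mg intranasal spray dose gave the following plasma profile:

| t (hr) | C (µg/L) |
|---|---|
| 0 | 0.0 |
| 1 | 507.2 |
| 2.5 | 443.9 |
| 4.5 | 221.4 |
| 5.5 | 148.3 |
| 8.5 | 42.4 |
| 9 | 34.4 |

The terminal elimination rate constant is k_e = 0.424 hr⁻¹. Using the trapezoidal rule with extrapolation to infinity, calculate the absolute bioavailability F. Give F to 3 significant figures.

F = 0.168

Trapezoidal AUC_0→9 (intranasal spray):
  [0→1]: (0.0+507.2)/2 × 1 = 253.6
  [1→2.5]: (507.2+443.9)/2 × 1.5 = 713.325
  [2.5→4.5]: (443.9+221.4)/2 × 2 = 665.3
  [4.5→5.5]: (221.4+148.3)/2 × 1 = 184.85
  [5.5→8.5]: (148.3+42.4)/2 × 3 = 286.05
  [8.5→9]: (42.4+34.4)/2 × 0.5 = 19.2
  Sum = 2122.325 µg/L·hr
Tail: C_last/k_e = 34.4/0.424 = 81.132
AUC_0→∞ (intranasal spray) = 2122.325 + 81.132 = 2203.457 µg/L·hr
F = (AUC_ev/D_ev)/(AUC_iv/D_iv) = (2203.457/625)/(5250/250) = 3.5255312/21 = 0.1679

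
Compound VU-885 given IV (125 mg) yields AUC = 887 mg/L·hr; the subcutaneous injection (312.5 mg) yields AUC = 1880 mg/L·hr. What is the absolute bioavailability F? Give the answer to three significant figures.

F = (AUC_ev / D_ev) / (AUC_iv / D_iv)
  = (1880/312.5) / (887/125)
  = 6.016 / 7.096 = 0.8478

F = 0.848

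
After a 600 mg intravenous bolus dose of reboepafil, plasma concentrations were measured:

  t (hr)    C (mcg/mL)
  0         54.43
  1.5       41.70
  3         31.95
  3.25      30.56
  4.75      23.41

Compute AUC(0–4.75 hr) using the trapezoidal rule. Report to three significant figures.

AUC = 176 mcg/mL·hr

Trapezoidal AUC_0→4.75:
  [0→1.5]: (54.43+41.70)/2 × 1.5 = 72.0975
  [1.5→3]: (41.70+31.95)/2 × 1.5 = 55.2375
  [3→3.25]: (31.95+30.56)/2 × 0.25 = 7.81375
  [3.25→4.75]: (30.56+23.41)/2 × 1.5 = 40.4775
  Sum = 175.62625 mcg/mL·hr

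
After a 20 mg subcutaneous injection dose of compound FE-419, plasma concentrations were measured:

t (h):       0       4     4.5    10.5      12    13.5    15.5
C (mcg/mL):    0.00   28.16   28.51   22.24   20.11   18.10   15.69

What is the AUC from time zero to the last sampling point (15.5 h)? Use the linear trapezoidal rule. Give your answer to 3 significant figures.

AUC = 317 mcg/mL·h

Trapezoidal AUC_0→15.5:
  [0→4]: (0.00+28.16)/2 × 4 = 56.32
  [4→4.5]: (28.16+28.51)/2 × 0.5 = 14.1675
  [4.5→10.5]: (28.51+22.24)/2 × 6 = 152.25
  [10.5→12]: (22.24+20.11)/2 × 1.5 = 31.7625
  [12→13.5]: (20.11+18.10)/2 × 1.5 = 28.6575
  [13.5→15.5]: (18.10+15.69)/2 × 2 = 33.79
  Sum = 316.9475 mcg/mL·h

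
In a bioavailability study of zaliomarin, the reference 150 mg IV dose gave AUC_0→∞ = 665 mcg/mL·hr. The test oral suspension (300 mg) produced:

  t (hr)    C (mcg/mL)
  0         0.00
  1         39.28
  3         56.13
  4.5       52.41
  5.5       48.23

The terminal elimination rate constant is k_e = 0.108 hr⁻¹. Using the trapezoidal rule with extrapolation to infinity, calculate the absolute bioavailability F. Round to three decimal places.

Trapezoidal AUC_0→5.5 (oral suspension):
  [0→1]: (0.00+39.28)/2 × 1 = 19.64
  [1→3]: (39.28+56.13)/2 × 2 = 95.41
  [3→4.5]: (56.13+52.41)/2 × 1.5 = 81.405
  [4.5→5.5]: (52.41+48.23)/2 × 1 = 50.32
  Sum = 246.775 mcg/mL·hr
Tail: C_last/k_e = 48.23/0.108 = 446.574
AUC_0→∞ (oral suspension) = 246.775 + 446.574 = 693.349 mcg/mL·hr
F = (AUC_ev/D_ev)/(AUC_iv/D_iv) = (693.349/300)/(665/150) = 2.31116/4.43333 = 0.5213

F = 0.521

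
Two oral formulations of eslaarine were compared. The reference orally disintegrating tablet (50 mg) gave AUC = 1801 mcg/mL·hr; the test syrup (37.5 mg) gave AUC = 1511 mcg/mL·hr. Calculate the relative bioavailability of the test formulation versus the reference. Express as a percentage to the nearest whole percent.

F_rel = 112%

F_rel = (AUC_test/D_test) / (AUC_ref/D_ref)
      = (1511/37.5) / (1801/50)
      = 40.2933 / 36.02 = 1.1186 = 111.86%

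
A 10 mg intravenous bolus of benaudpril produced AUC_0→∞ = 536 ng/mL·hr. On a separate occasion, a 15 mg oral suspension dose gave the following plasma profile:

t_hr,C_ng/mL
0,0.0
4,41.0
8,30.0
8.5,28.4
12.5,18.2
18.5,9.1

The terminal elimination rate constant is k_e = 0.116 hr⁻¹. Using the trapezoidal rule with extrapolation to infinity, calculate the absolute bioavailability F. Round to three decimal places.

Trapezoidal AUC_0→18.5 (oral suspension):
  [0→4]: (0.0+41.0)/2 × 4 = 82.0
  [4→8]: (41.0+30.0)/2 × 4 = 142.0
  [8→8.5]: (30.0+28.4)/2 × 0.5 = 14.6
  [8.5→12.5]: (28.4+18.2)/2 × 4 = 93.2
  [12.5→18.5]: (18.2+9.1)/2 × 6 = 81.9
  Sum = 413.7 ng/mL·hr
Tail: C_last/k_e = 9.1/0.116 = 78.448
AUC_0→∞ (oral suspension) = 413.7 + 78.448 = 492.148 ng/mL·hr
F = (AUC_ev/D_ev)/(AUC_iv/D_iv) = (492.148/15)/(536/10) = 32.8099/53.6 = 0.6121

F = 0.612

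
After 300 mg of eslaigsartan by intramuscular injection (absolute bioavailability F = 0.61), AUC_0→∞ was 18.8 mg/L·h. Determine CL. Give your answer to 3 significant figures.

CL = 9.73 L/h

CL = F × Dose / AUC_0→∞
   = 0.61 × 300 / 18.8 = 9.73404 L/h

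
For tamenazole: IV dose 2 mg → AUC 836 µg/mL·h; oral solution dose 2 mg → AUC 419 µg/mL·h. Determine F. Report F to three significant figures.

F = (AUC_ev / D_ev) / (AUC_iv / D_iv)
  = (419/2) / (836/2)
  = 209.5 / 418 = 0.5012

F = 0.501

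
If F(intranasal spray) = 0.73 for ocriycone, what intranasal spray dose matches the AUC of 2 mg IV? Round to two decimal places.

For equal systemic exposure: F × D_ev = D_iv
D_ev = D_iv / F = 2 / 0.73 = 2.73973 mg

D_intranasal = 2.74 mg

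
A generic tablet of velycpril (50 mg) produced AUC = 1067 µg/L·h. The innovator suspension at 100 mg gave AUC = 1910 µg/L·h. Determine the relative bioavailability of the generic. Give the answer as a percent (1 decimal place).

F_rel = 111.7%

F_rel = (AUC_test/D_test) / (AUC_ref/D_ref)
      = (1067/50) / (1910/100)
      = 21.34 / 19.1 = 1.1173 = 111.73%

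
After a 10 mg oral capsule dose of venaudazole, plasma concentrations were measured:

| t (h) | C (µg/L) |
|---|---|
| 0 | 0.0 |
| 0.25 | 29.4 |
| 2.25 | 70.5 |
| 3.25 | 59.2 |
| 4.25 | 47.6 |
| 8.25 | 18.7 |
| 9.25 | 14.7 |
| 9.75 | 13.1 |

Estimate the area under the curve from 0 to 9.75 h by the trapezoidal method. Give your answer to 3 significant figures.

AUC = 378 µg/L·h

Trapezoidal AUC_0→9.75:
  [0→0.25]: (0.0+29.4)/2 × 0.25 = 3.675
  [0.25→2.25]: (29.4+70.5)/2 × 2 = 99.9
  [2.25→3.25]: (70.5+59.2)/2 × 1 = 64.85
  [3.25→4.25]: (59.2+47.6)/2 × 1 = 53.4
  [4.25→8.25]: (47.6+18.7)/2 × 4 = 132.6
  [8.25→9.25]: (18.7+14.7)/2 × 1 = 16.7
  [9.25→9.75]: (14.7+13.1)/2 × 0.5 = 6.95
  Sum = 378.075 µg/L·h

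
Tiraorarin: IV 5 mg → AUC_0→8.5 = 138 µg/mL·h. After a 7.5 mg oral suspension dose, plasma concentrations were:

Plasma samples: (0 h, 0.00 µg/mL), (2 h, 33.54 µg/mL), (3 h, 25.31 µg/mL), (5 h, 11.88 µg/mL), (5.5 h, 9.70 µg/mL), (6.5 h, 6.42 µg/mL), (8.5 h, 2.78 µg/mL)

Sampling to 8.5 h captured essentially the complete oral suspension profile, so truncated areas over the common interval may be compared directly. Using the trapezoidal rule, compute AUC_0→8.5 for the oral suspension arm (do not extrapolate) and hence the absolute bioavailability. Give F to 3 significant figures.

Trapezoidal AUC_0→8.5 (oral suspension):
  [0→2]: (0.00+33.54)/2 × 2 = 33.54
  [2→3]: (33.54+25.31)/2 × 1 = 29.425
  [3→5]: (25.31+11.88)/2 × 2 = 37.19
  [5→5.5]: (11.88+9.70)/2 × 0.5 = 5.395
  [5.5→6.5]: (9.70+6.42)/2 × 1 = 8.06
  [6.5→8.5]: (6.42+2.78)/2 × 2 = 9.2
  Sum = 122.81 µg/mL·h
F = (AUC_ev/D_ev)/(AUC_iv/D_iv) = (122.81/7.5)/(138/5) = 16.3747/27.6 = 0.5933

F = 0.593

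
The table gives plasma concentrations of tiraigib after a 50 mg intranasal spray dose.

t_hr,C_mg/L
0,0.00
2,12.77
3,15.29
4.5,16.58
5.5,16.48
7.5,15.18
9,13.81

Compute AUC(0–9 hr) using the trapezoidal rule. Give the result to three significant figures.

AUC = 121 mg/L·hr

Trapezoidal AUC_0→9:
  [0→2]: (0.00+12.77)/2 × 2 = 12.77
  [2→3]: (12.77+15.29)/2 × 1 = 14.03
  [3→4.5]: (15.29+16.58)/2 × 1.5 = 23.9025
  [4.5→5.5]: (16.58+16.48)/2 × 1 = 16.53
  [5.5→7.5]: (16.48+15.18)/2 × 2 = 31.66
  [7.5→9]: (15.18+13.81)/2 × 1.5 = 21.7425
  Sum = 120.635 mg/L·hr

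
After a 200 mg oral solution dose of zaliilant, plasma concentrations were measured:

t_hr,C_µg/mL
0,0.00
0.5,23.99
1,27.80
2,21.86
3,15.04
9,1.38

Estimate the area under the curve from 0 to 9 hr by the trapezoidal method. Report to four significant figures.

Trapezoidal AUC_0→9:
  [0→0.5]: (0.00+23.99)/2 × 0.5 = 5.9975
  [0.5→1]: (23.99+27.80)/2 × 0.5 = 12.9475
  [1→2]: (27.80+21.86)/2 × 1 = 24.83
  [2→3]: (21.86+15.04)/2 × 1 = 18.45
  [3→9]: (15.04+1.38)/2 × 6 = 49.26
  Sum = 111.485 µg/mL·hr

AUC = 111.5 µg/mL·hr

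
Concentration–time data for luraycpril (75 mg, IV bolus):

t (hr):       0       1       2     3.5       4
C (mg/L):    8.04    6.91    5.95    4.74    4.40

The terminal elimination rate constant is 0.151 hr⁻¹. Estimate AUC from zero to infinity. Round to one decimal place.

Trapezoidal AUC_0→4:
  [0→1]: (8.04+6.91)/2 × 1 = 7.475
  [1→2]: (6.91+5.95)/2 × 1 = 6.43
  [2→3.5]: (5.95+4.74)/2 × 1.5 = 8.0175
  [3.5→4]: (4.74+4.40)/2 × 0.5 = 2.285
  Sum = 24.2075 mg/L·hr
Extrapolated tail: C_last / k_e = 4.40 / 0.151 = 29.139
AUC_0→∞ = 24.2075 + 29.139 = 53.3465 mg/L·hr

AUC = 53.3 mg/L·hr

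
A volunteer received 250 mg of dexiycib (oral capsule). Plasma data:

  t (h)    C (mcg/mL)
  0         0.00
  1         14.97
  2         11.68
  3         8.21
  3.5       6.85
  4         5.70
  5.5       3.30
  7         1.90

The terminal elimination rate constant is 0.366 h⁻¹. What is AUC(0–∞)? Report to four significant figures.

AUC = 53.50 mcg/mL·h

Trapezoidal AUC_0→7:
  [0→1]: (0.00+14.97)/2 × 1 = 7.485
  [1→2]: (14.97+11.68)/2 × 1 = 13.325
  [2→3]: (11.68+8.21)/2 × 1 = 9.945
  [3→3.5]: (8.21+6.85)/2 × 0.5 = 3.765
  [3.5→4]: (6.85+5.70)/2 × 0.5 = 3.1375
  [4→5.5]: (5.70+3.30)/2 × 1.5 = 6.75
  [5.5→7]: (3.30+1.90)/2 × 1.5 = 3.9
  Sum = 48.3075 mcg/mL·h
Extrapolated tail: C_last / k_e = 1.90 / 0.366 = 5.191
AUC_0→∞ = 48.3075 + 5.191 = 53.4985 mcg/mL·h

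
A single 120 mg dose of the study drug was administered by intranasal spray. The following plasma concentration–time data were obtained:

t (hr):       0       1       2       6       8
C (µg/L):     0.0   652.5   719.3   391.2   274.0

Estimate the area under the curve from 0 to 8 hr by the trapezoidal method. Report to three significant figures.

Trapezoidal AUC_0→8:
  [0→1]: (0.0+652.5)/2 × 1 = 326.25
  [1→2]: (652.5+719.3)/2 × 1 = 685.9
  [2→6]: (719.3+391.2)/2 × 4 = 2221.0
  [6→8]: (391.2+274.0)/2 × 2 = 665.2
  Sum = 3898.35 µg/L·hr

AUC = 3900 µg/L·hr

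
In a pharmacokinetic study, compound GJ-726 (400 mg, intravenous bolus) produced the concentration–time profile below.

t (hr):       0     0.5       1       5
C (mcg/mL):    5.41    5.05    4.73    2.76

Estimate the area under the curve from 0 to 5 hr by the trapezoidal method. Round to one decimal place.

Trapezoidal AUC_0→5:
  [0→0.5]: (5.41+5.05)/2 × 0.5 = 2.615
  [0.5→1]: (5.05+4.73)/2 × 0.5 = 2.445
  [1→5]: (4.73+2.76)/2 × 4 = 14.98
  Sum = 20.04 mcg/mL·hr

AUC = 20.0 mcg/mL·hr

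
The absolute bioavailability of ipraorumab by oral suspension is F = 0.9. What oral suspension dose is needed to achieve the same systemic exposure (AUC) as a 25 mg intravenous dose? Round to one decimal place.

For equal systemic exposure: F × D_ev = D_iv
D_ev = D_iv / F = 25 / 0.9 = 27.7778 mg

D_oral = 27.8 mg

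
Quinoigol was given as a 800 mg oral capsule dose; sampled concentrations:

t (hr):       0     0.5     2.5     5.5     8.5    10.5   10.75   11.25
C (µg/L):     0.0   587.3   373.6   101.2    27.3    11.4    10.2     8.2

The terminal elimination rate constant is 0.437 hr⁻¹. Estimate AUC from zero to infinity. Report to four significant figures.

AUC = 2077 µg/L·hr

Trapezoidal AUC_0→11.25:
  [0→0.5]: (0.0+587.3)/2 × 0.5 = 146.825
  [0.5→2.5]: (587.3+373.6)/2 × 2 = 960.9
  [2.5→5.5]: (373.6+101.2)/2 × 3 = 712.2
  [5.5→8.5]: (101.2+27.3)/2 × 3 = 192.75
  [8.5→10.5]: (27.3+11.4)/2 × 2 = 38.7
  [10.5→10.75]: (11.4+10.2)/2 × 0.25 = 2.7
  [10.75→11.25]: (10.2+8.2)/2 × 0.5 = 4.6
  Sum = 2058.675 µg/L·hr
Extrapolated tail: C_last / k_e = 8.2 / 0.437 = 18.764
AUC_0→∞ = 2058.675 + 18.764 = 2077.439 µg/L·hr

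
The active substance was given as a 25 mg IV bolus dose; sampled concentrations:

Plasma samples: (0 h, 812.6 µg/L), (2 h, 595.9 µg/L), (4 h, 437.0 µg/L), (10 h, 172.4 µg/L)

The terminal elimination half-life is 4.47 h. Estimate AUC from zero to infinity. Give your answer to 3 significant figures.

Trapezoidal AUC_0→10:
  [0→2]: (812.6+595.9)/2 × 2 = 1408.5
  [2→4]: (595.9+437.0)/2 × 2 = 1032.9
  [4→10]: (437.0+172.4)/2 × 6 = 1828.2
  Sum = 4269.6 µg/L·h
k_e = ln2 / t½ = 0.693147 / 4.47 = 0.1551 h^-1
Extrapolated tail: C_last / k_e = 172.4 / 0.1551 = 1111.541
AUC_0→∞ = 4269.6 + 1111.541 = 5381.141 µg/L·h

AUC = 5380 µg/L·h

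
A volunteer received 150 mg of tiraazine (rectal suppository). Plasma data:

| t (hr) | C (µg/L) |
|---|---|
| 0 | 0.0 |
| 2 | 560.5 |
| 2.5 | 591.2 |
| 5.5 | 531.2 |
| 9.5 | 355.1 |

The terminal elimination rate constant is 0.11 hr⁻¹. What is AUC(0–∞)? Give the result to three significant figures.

Trapezoidal AUC_0→9.5:
  [0→2]: (0.0+560.5)/2 × 2 = 560.5
  [2→2.5]: (560.5+591.2)/2 × 0.5 = 287.925
  [2.5→5.5]: (591.2+531.2)/2 × 3 = 1683.6
  [5.5→9.5]: (531.2+355.1)/2 × 4 = 1772.6
  Sum = 4304.625 µg/L·hr
Extrapolated tail: C_last / k_e = 355.1 / 0.11 = 3228.182
AUC_0→∞ = 4304.625 + 3228.182 = 7532.807 µg/L·hr

AUC = 7530 µg/L·hr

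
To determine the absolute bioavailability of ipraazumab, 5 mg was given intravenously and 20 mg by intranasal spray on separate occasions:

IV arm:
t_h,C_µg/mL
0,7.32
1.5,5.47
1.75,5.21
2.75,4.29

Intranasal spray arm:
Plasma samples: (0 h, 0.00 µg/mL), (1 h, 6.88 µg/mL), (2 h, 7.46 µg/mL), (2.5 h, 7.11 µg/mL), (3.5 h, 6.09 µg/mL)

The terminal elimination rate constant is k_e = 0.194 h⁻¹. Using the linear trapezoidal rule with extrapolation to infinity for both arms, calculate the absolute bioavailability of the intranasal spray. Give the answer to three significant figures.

Trapezoidal AUC_0→2.75 (IV):
  [0→1.5]: (7.32+5.47)/2 × 1.5 = 9.5925
  [1.5→1.75]: (5.47+5.21)/2 × 0.25 = 1.335
  [1.75→2.75]: (5.21+4.29)/2 × 1 = 4.75
  Sum = 15.6775 µg/mL·h
IV tail: 4.29/0.194 = 22.113; AUC_iv,0→∞ = 15.6775 + 22.113 = 37.7905 µg/mL·h
Trapezoidal AUC_0→3.5 (intranasal spray):
  [0→1]: (0.00+6.88)/2 × 1 = 3.44
  [1→2]: (6.88+7.46)/2 × 1 = 7.17
  [2→2.5]: (7.46+7.11)/2 × 0.5 = 3.6425
  [2.5→3.5]: (7.11+6.09)/2 × 1 = 6.6
  Sum = 20.8525 µg/mL·h
intranasal spray tail: 6.09/0.194 = 31.392; AUC_ev,0→∞ = 20.8525 + 31.392 = 52.2445 µg/mL·h
F = (AUC_ev/D_ev)/(AUC_iv/D_iv) = (52.2445/20)/(37.7905/5) = 2.612225/7.5581 = 0.3456

F = 0.346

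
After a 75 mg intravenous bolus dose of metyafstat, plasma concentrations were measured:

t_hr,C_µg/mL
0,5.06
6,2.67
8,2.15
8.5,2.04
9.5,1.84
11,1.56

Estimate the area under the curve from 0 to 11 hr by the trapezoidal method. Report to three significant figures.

AUC = 33.5 µg/mL·hr

Trapezoidal AUC_0→11:
  [0→6]: (5.06+2.67)/2 × 6 = 23.19
  [6→8]: (2.67+2.15)/2 × 2 = 4.82
  [8→8.5]: (2.15+2.04)/2 × 0.5 = 1.0475
  [8.5→9.5]: (2.04+1.84)/2 × 1 = 1.94
  [9.5→11]: (1.84+1.56)/2 × 1.5 = 2.55
  Sum = 33.5475 µg/mL·hr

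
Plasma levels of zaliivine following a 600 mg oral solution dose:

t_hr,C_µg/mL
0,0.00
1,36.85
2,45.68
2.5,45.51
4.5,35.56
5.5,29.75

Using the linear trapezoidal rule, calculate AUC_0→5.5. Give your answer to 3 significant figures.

AUC = 196 µg/mL·hr

Trapezoidal AUC_0→5.5:
  [0→1]: (0.00+36.85)/2 × 1 = 18.425
  [1→2]: (36.85+45.68)/2 × 1 = 41.265
  [2→2.5]: (45.68+45.51)/2 × 0.5 = 22.7975
  [2.5→4.5]: (45.51+35.56)/2 × 2 = 81.07
  [4.5→5.5]: (35.56+29.75)/2 × 1 = 32.655
  Sum = 196.2125 µg/mL·hr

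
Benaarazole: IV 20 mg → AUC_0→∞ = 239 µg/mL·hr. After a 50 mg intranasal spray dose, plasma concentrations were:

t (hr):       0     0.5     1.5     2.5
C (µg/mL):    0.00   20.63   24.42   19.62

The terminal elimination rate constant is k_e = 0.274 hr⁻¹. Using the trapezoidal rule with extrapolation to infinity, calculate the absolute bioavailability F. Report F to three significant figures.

F = 0.203

Trapezoidal AUC_0→2.5 (intranasal spray):
  [0→0.5]: (0.00+20.63)/2 × 0.5 = 5.1575
  [0.5→1.5]: (20.63+24.42)/2 × 1 = 22.525
  [1.5→2.5]: (24.42+19.62)/2 × 1 = 22.02
  Sum = 49.7025 µg/mL·hr
Tail: C_last/k_e = 19.62/0.274 = 71.606
AUC_0→∞ (intranasal spray) = 49.7025 + 71.606 = 121.3085 µg/mL·hr
F = (AUC_ev/D_ev)/(AUC_iv/D_iv) = (121.3085/50)/(239/20) = 2.42617/11.95 = 0.2030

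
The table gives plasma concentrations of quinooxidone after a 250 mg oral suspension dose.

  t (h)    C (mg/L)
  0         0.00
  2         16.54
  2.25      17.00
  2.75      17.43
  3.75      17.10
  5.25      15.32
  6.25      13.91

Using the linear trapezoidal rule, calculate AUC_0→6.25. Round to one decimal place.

Trapezoidal AUC_0→6.25:
  [0→2]: (0.00+16.54)/2 × 2 = 16.54
  [2→2.25]: (16.54+17.00)/2 × 0.25 = 4.1925
  [2.25→2.75]: (17.00+17.43)/2 × 0.5 = 8.6075
  [2.75→3.75]: (17.43+17.10)/2 × 1 = 17.265
  [3.75→5.25]: (17.10+15.32)/2 × 1.5 = 24.315
  [5.25→6.25]: (15.32+13.91)/2 × 1 = 14.615
  Sum = 85.535 mg/L·h

AUC = 85.5 mg/L·h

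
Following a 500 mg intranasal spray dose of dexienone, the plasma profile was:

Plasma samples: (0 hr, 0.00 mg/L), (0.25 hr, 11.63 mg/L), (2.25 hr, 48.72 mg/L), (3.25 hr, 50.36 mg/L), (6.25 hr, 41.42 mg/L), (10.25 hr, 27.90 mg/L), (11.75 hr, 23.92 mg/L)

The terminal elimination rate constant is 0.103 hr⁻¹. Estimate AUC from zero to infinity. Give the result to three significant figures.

AUC = 659 mg/L·hr

Trapezoidal AUC_0→11.75:
  [0→0.25]: (0.00+11.63)/2 × 0.25 = 1.45375
  [0.25→2.25]: (11.63+48.72)/2 × 2 = 60.35
  [2.25→3.25]: (48.72+50.36)/2 × 1 = 49.54
  [3.25→6.25]: (50.36+41.42)/2 × 3 = 137.67
  [6.25→10.25]: (41.42+27.90)/2 × 4 = 138.64
  [10.25→11.75]: (27.90+23.92)/2 × 1.5 = 38.865
  Sum = 426.51875 mg/L·hr
Extrapolated tail: C_last / k_e = 23.92 / 0.103 = 232.233
AUC_0→∞ = 426.51875 + 232.233 = 658.75175 mg/L·hr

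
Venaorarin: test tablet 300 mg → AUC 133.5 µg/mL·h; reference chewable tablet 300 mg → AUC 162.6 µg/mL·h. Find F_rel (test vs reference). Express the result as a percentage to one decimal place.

F_rel = (AUC_test/D_test) / (AUC_ref/D_ref)
      = (133.5/300) / (162.6/300)
      = 0.445 / 0.542 = 0.8210 = 82.10%

F_rel = 82.1%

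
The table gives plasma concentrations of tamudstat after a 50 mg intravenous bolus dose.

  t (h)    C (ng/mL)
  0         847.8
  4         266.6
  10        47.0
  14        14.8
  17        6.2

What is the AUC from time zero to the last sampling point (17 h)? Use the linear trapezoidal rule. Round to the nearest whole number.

AUC = 3325 ng/mL·h

Trapezoidal AUC_0→17:
  [0→4]: (847.8+266.6)/2 × 4 = 2228.8
  [4→10]: (266.6+47.0)/2 × 6 = 940.8
  [10→14]: (47.0+14.8)/2 × 4 = 123.6
  [14→17]: (14.8+6.2)/2 × 3 = 31.5
  Sum = 3324.7 ng/mL·h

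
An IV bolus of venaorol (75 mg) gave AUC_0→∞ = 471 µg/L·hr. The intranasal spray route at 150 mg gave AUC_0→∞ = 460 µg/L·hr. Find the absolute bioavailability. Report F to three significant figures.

F = 0.488

F = (AUC_ev / D_ev) / (AUC_iv / D_iv)
  = (460/150) / (471/75)
  = 3.06667 / 6.28 = 0.4883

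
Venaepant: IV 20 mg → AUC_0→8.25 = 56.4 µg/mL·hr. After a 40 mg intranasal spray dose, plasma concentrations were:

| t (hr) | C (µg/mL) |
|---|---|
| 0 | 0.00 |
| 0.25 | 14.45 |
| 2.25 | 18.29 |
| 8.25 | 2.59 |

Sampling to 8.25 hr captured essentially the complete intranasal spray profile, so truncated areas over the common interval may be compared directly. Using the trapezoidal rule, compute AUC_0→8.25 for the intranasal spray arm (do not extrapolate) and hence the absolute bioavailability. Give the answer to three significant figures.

F = 0.862

Trapezoidal AUC_0→8.25 (intranasal spray):
  [0→0.25]: (0.00+14.45)/2 × 0.25 = 1.80625
  [0.25→2.25]: (14.45+18.29)/2 × 2 = 32.74
  [2.25→8.25]: (18.29+2.59)/2 × 6 = 62.64
  Sum = 97.18625 µg/mL·hr
F = (AUC_ev/D_ev)/(AUC_iv/D_iv) = (97.18625/40)/(56.4/20) = 2.42966/2.82 = 0.8616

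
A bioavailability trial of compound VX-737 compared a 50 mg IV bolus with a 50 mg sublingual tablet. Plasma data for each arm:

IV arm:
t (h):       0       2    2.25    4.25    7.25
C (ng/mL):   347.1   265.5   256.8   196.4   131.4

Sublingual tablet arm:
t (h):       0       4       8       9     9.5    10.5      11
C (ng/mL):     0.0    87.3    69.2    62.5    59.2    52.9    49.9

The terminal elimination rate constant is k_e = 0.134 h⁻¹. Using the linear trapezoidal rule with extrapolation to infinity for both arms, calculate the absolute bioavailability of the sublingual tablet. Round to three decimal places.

F = 0.399

Trapezoidal AUC_0→7.25 (IV):
  [0→2]: (347.1+265.5)/2 × 2 = 612.6
  [2→2.25]: (265.5+256.8)/2 × 0.25 = 65.2875
  [2.25→4.25]: (256.8+196.4)/2 × 2 = 453.2
  [4.25→7.25]: (196.4+131.4)/2 × 3 = 491.7
  Sum = 1622.7875 ng/mL·h
IV tail: 131.4/0.134 = 980.597; AUC_iv,0→∞ = 1622.7875 + 980.597 = 2603.3845 ng/mL·h
Trapezoidal AUC_0→11 (sublingual tablet):
  [0→4]: (0.0+87.3)/2 × 4 = 174.6
  [4→8]: (87.3+69.2)/2 × 4 = 313.0
  [8→9]: (69.2+62.5)/2 × 1 = 65.85
  [9→9.5]: (62.5+59.2)/2 × 0.5 = 30.425
  [9.5→10.5]: (59.2+52.9)/2 × 1 = 56.05
  [10.5→11]: (52.9+49.9)/2 × 0.5 = 25.7
  Sum = 665.625 ng/mL·h
sublingual tablet tail: 49.9/0.134 = 372.388; AUC_ev,0→∞ = 665.625 + 372.388 = 1038.013 ng/mL·h
F = (AUC_ev/D_ev)/(AUC_iv/D_iv) = (1038.013/50)/(2603.3845/50) = 20.76026/52.06769 = 0.3987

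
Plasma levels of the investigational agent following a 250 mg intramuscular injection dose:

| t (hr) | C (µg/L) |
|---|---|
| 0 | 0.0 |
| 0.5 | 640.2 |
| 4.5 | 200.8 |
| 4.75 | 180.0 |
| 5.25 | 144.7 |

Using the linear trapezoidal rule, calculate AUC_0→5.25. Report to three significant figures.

Trapezoidal AUC_0→5.25:
  [0→0.5]: (0.0+640.2)/2 × 0.5 = 160.05
  [0.5→4.5]: (640.2+200.8)/2 × 4 = 1682.0
  [4.5→4.75]: (200.8+180.0)/2 × 0.25 = 47.6
  [4.75→5.25]: (180.0+144.7)/2 × 0.5 = 81.175
  Sum = 1970.825 µg/L·hr

AUC = 1970 µg/L·hr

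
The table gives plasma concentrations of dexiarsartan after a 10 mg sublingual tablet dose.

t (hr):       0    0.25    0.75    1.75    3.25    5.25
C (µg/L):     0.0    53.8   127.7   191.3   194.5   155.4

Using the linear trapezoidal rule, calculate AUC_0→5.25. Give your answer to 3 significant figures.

AUC = 851 µg/L·hr

Trapezoidal AUC_0→5.25:
  [0→0.25]: (0.0+53.8)/2 × 0.25 = 6.725
  [0.25→0.75]: (53.8+127.7)/2 × 0.5 = 45.375
  [0.75→1.75]: (127.7+191.3)/2 × 1 = 159.5
  [1.75→3.25]: (191.3+194.5)/2 × 1.5 = 289.35
  [3.25→5.25]: (194.5+155.4)/2 × 2 = 349.9
  Sum = 850.85 µg/L·hr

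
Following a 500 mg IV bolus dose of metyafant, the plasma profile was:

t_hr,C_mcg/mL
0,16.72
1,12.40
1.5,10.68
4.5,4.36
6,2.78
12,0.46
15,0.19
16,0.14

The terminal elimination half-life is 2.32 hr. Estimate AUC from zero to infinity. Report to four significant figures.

AUC = 59.57 mcg/mL·hr

Trapezoidal AUC_0→16:
  [0→1]: (16.72+12.40)/2 × 1 = 14.56
  [1→1.5]: (12.40+10.68)/2 × 0.5 = 5.77
  [1.5→4.5]: (10.68+4.36)/2 × 3 = 22.56
  [4.5→6]: (4.36+2.78)/2 × 1.5 = 5.355
  [6→12]: (2.78+0.46)/2 × 6 = 9.72
  [12→15]: (0.46+0.19)/2 × 3 = 0.975
  [15→16]: (0.19+0.14)/2 × 1 = 0.165
  Sum = 59.105 mcg/mL·hr
k_e = ln2 / t½ = 0.693147 / 2.32 = 0.2988 hr^-1
Extrapolated tail: C_last / k_e = 0.14 / 0.2988 = 0.469
AUC_0→∞ = 59.105 + 0.469 = 59.574 mcg/mL·hr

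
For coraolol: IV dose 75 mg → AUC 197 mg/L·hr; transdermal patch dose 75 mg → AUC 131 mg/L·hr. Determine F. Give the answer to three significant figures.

F = 0.665

F = (AUC_ev / D_ev) / (AUC_iv / D_iv)
  = (131/75) / (197/75)
  = 1.74667 / 2.62667 = 0.6650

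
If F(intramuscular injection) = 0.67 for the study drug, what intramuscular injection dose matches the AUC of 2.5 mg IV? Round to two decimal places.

D_intramuscular = 3.73 mg

For equal systemic exposure: F × D_ev = D_iv
D_ev = D_iv / F = 2.5 / 0.67 = 3.73134 mg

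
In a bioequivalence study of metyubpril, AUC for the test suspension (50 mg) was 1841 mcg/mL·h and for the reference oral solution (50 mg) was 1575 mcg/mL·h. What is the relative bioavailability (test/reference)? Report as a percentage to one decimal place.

F_rel = 116.9%

F_rel = (AUC_test/D_test) / (AUC_ref/D_ref)
      = (1841/50) / (1575/50)
      = 36.82 / 31.5 = 1.1689 = 116.89%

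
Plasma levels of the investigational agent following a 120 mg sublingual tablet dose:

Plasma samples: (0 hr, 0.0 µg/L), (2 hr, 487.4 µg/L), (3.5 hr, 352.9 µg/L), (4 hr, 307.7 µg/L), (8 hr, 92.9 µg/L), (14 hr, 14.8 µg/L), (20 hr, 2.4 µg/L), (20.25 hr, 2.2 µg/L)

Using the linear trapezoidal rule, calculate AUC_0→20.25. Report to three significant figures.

AUC = 2460 µg/L·hr

Trapezoidal AUC_0→20.25:
  [0→2]: (0.0+487.4)/2 × 2 = 487.4
  [2→3.5]: (487.4+352.9)/2 × 1.5 = 630.225
  [3.5→4]: (352.9+307.7)/2 × 0.5 = 165.15
  [4→8]: (307.7+92.9)/2 × 4 = 801.2
  [8→14]: (92.9+14.8)/2 × 6 = 323.1
  [14→20]: (14.8+2.4)/2 × 6 = 51.6
  [20→20.25]: (2.4+2.2)/2 × 0.25 = 0.575
  Sum = 2459.25 µg/L·hr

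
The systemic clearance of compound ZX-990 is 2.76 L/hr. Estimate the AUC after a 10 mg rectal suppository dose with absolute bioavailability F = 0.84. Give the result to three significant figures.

AUC_0→∞ = F × Dose / CL
        = 0.84 × 10 / 2.76 = 3.04348 mg/L·hr

AUC = 3.04 mg/L·hr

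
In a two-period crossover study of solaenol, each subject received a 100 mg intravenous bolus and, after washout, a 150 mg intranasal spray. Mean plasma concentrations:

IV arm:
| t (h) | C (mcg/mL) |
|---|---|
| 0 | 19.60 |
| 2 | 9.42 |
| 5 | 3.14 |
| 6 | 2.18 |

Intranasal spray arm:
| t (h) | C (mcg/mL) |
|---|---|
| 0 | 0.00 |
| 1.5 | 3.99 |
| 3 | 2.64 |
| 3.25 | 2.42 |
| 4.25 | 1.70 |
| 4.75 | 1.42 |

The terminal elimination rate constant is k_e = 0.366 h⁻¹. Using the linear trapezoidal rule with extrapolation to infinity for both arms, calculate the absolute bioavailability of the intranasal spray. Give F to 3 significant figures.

Trapezoidal AUC_0→6 (IV):
  [0→2]: (19.60+9.42)/2 × 2 = 29.02
  [2→5]: (9.42+3.14)/2 × 3 = 18.84
  [5→6]: (3.14+2.18)/2 × 1 = 2.66
  Sum = 50.52 mcg/mL·h
IV tail: 2.18/0.366 = 5.956; AUC_iv,0→∞ = 50.52 + 5.956 = 56.476 mcg/mL·h
Trapezoidal AUC_0→4.75 (intranasal spray):
  [0→1.5]: (0.00+3.99)/2 × 1.5 = 2.9925
  [1.5→3]: (3.99+2.64)/2 × 1.5 = 4.9725
  [3→3.25]: (2.64+2.42)/2 × 0.25 = 0.6325
  [3.25→4.25]: (2.42+1.70)/2 × 1 = 2.06
  [4.25→4.75]: (1.70+1.42)/2 × 0.5 = 0.78
  Sum = 11.4375 mcg/mL·h
intranasal spray tail: 1.42/0.366 = 3.880; AUC_ev,0→∞ = 11.4375 + 3.880 = 15.3175 mcg/mL·h
F = (AUC_ev/D_ev)/(AUC_iv/D_iv) = (15.3175/150)/(56.476/100) = 0.102117/0.56476 = 0.1808

F = 0.181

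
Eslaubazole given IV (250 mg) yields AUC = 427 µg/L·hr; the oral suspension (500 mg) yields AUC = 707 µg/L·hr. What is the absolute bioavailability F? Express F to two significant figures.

F = 0.83

F = (AUC_ev / D_ev) / (AUC_iv / D_iv)
  = (707/500) / (427/250)
  = 1.414 / 1.708 = 0.8279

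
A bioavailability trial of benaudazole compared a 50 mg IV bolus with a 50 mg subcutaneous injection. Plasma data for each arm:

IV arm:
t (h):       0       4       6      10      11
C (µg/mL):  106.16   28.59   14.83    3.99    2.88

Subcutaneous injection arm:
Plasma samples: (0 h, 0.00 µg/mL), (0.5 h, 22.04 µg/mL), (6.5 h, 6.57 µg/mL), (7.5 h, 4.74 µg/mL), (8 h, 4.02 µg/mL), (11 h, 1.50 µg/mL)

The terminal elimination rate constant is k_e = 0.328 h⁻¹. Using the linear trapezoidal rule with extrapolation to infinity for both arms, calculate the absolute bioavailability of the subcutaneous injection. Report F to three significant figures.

F = 0.309

Trapezoidal AUC_0→11 (IV):
  [0→4]: (106.16+28.59)/2 × 4 = 269.5
  [4→6]: (28.59+14.83)/2 × 2 = 43.42
  [6→10]: (14.83+3.99)/2 × 4 = 37.64
  [10→11]: (3.99+2.88)/2 × 1 = 3.435
  Sum = 353.995 µg/mL·h
IV tail: 2.88/0.328 = 8.780; AUC_iv,0→∞ = 353.995 + 8.780 = 362.775 µg/mL·h
Trapezoidal AUC_0→11 (subcutaneous injection):
  [0→0.5]: (0.00+22.04)/2 × 0.5 = 5.51
  [0.5→6.5]: (22.04+6.57)/2 × 6 = 85.83
  [6.5→7.5]: (6.57+4.74)/2 × 1 = 5.655
  [7.5→8]: (4.74+4.02)/2 × 0.5 = 2.19
  [8→11]: (4.02+1.50)/2 × 3 = 8.28
  Sum = 107.465 µg/mL·h
subcutaneous injection tail: 1.50/0.328 = 4.573; AUC_ev,0→∞ = 107.465 + 4.573 = 112.038 µg/mL·h
F = (AUC_ev/D_ev)/(AUC_iv/D_iv) = (112.038/50)/(362.775/50) = 2.24076/7.2555 = 0.3088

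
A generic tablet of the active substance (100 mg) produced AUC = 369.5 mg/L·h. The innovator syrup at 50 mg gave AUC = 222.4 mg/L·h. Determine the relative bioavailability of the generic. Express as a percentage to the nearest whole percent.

F_rel = 83%

F_rel = (AUC_test/D_test) / (AUC_ref/D_ref)
      = (369.5/100) / (222.4/50)
      = 3.695 / 4.448 = 0.8307 = 83.07%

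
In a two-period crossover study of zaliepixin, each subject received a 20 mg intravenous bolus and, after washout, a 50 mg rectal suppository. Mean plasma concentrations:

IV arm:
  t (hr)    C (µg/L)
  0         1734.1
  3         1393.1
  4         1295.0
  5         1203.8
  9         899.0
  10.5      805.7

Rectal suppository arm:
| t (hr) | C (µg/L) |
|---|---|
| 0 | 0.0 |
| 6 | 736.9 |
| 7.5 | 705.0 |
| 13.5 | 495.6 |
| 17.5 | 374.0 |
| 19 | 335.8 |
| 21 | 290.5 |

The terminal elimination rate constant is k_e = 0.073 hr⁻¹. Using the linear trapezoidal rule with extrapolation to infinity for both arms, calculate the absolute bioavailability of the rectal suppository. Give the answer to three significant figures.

F = 0.231

Trapezoidal AUC_0→10.5 (IV):
  [0→3]: (1734.1+1393.1)/2 × 3 = 4690.8
  [3→4]: (1393.1+1295.0)/2 × 1 = 1344.05
  [4→5]: (1295.0+1203.8)/2 × 1 = 1249.4
  [5→9]: (1203.8+899.0)/2 × 4 = 4205.6
  [9→10.5]: (899.0+805.7)/2 × 1.5 = 1278.525
  Sum = 12768.375 µg/L·hr
IV tail: 805.7/0.073 = 11036.986; AUC_iv,0→∞ = 12768.375 + 11036.986 = 23805.361 µg/L·hr
Trapezoidal AUC_0→21 (rectal suppository):
  [0→6]: (0.0+736.9)/2 × 6 = 2210.7
  [6→7.5]: (736.9+705.0)/2 × 1.5 = 1081.425
  [7.5→13.5]: (705.0+495.6)/2 × 6 = 3601.8
  [13.5→17.5]: (495.6+374.0)/2 × 4 = 1739.2
  [17.5→19]: (374.0+335.8)/2 × 1.5 = 532.35
  [19→21]: (335.8+290.5)/2 × 2 = 626.3
  Sum = 9791.775 µg/L·hr
rectal suppository tail: 290.5/0.073 = 3979.452; AUC_ev,0→∞ = 9791.775 + 3979.452 = 13771.227 µg/L·hr
F = (AUC_ev/D_ev)/(AUC_iv/D_iv) = (13771.227/50)/(23805.361/20) = 275.42454/1190.27 = 0.2314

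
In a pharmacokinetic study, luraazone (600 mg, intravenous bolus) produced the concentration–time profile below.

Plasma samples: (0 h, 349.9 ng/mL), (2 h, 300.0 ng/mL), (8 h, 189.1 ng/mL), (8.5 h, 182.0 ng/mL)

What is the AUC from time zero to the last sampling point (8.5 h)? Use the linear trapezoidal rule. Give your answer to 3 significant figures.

AUC = 2210 ng/mL·h

Trapezoidal AUC_0→8.5:
  [0→2]: (349.9+300.0)/2 × 2 = 649.9
  [2→8]: (300.0+189.1)/2 × 6 = 1467.3
  [8→8.5]: (189.1+182.0)/2 × 0.5 = 92.775
  Sum = 2209.975 ng/mL·h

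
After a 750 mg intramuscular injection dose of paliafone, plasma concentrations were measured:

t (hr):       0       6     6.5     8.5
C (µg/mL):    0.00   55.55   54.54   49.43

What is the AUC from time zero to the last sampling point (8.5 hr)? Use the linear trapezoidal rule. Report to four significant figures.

AUC = 298.1 µg/mL·hr

Trapezoidal AUC_0→8.5:
  [0→6]: (0.00+55.55)/2 × 6 = 166.65
  [6→6.5]: (55.55+54.54)/2 × 0.5 = 27.5225
  [6.5→8.5]: (54.54+49.43)/2 × 2 = 103.97
  Sum = 298.1425 µg/mL·hr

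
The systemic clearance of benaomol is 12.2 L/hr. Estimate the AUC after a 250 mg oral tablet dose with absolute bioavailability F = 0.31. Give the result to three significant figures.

AUC_0→∞ = F × Dose / CL
        = 0.31 × 250 / 12.2 = 6.35246 mg/L·hr

AUC = 6.35 mg/L·hr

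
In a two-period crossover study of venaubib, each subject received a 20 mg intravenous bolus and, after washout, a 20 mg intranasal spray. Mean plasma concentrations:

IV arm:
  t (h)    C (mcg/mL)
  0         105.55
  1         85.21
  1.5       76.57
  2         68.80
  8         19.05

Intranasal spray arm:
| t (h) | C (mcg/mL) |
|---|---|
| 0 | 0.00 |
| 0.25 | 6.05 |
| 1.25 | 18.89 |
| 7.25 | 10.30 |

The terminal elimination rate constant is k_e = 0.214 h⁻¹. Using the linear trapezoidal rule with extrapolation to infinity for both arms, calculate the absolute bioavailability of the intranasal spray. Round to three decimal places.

F = 0.284

Trapezoidal AUC_0→8 (IV):
  [0→1]: (105.55+85.21)/2 × 1 = 95.38
  [1→1.5]: (85.21+76.57)/2 × 0.5 = 40.445
  [1.5→2]: (76.57+68.80)/2 × 0.5 = 36.3425
  [2→8]: (68.80+19.05)/2 × 6 = 263.55
  Sum = 435.7175 mcg/mL·h
IV tail: 19.05/0.214 = 89.019; AUC_iv,0→∞ = 435.7175 + 89.019 = 524.7365 mcg/mL·h
Trapezoidal AUC_0→7.25 (intranasal spray):
  [0→0.25]: (0.00+6.05)/2 × 0.25 = 0.75625
  [0.25→1.25]: (6.05+18.89)/2 × 1 = 12.47
  [1.25→7.25]: (18.89+10.30)/2 × 6 = 87.57
  Sum = 100.79625 mcg/mL·h
intranasal spray tail: 10.30/0.214 = 48.131; AUC_ev,0→∞ = 100.79625 + 48.131 = 148.92725 mcg/mL·h
F = (AUC_ev/D_ev)/(AUC_iv/D_iv) = (148.92725/20)/(524.7365/20) = 7.4463625/26.236825 = 0.2838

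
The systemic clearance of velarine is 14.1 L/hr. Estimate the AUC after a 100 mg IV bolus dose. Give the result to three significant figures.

AUC_0→∞ = Dose_iv / CL
        = 100 / 14.1 = 7.0922 mg/L·hr

AUC = 7.09 mg/L·hr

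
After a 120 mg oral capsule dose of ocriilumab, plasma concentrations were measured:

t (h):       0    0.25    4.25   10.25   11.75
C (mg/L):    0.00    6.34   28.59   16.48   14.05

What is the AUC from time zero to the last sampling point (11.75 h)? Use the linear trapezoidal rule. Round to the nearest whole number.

Trapezoidal AUC_0→11.75:
  [0→0.25]: (0.00+6.34)/2 × 0.25 = 0.7925
  [0.25→4.25]: (6.34+28.59)/2 × 4 = 69.86
  [4.25→10.25]: (28.59+16.48)/2 × 6 = 135.21
  [10.25→11.75]: (16.48+14.05)/2 × 1.5 = 22.8975
  Sum = 228.76 mg/L·h

AUC = 229 mg/L·h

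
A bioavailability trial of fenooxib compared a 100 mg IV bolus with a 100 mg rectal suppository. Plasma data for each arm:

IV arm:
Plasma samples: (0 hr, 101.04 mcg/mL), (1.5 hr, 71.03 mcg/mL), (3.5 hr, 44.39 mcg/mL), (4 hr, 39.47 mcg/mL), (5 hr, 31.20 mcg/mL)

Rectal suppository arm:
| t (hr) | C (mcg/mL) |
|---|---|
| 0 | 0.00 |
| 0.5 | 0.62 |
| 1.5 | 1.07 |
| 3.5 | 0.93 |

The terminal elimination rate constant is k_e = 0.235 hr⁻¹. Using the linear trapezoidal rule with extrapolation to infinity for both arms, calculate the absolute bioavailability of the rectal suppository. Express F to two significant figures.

Trapezoidal AUC_0→5 (IV):
  [0→1.5]: (101.04+71.03)/2 × 1.5 = 129.0525
  [1.5→3.5]: (71.03+44.39)/2 × 2 = 115.42
  [3.5→4]: (44.39+39.47)/2 × 0.5 = 20.965
  [4→5]: (39.47+31.20)/2 × 1 = 35.335
  Sum = 300.7725 mcg/mL·hr
IV tail: 31.20/0.235 = 132.766; AUC_iv,0→∞ = 300.7725 + 132.766 = 433.5385 mcg/mL·hr
Trapezoidal AUC_0→3.5 (rectal suppository):
  [0→0.5]: (0.00+0.62)/2 × 0.5 = 0.155
  [0.5→1.5]: (0.62+1.07)/2 × 1 = 0.845
  [1.5→3.5]: (1.07+0.93)/2 × 2 = 2.0
  Sum = 3.0 mcg/mL·hr
rectal suppository tail: 0.93/0.235 = 3.957; AUC_ev,0→∞ = 3.0 + 3.957 = 6.957 mcg/mL·hr
F = (AUC_ev/D_ev)/(AUC_iv/D_iv) = (6.957/100)/(433.5385/100) = 0.06957/4.335385 = 0.0160

F = 0.016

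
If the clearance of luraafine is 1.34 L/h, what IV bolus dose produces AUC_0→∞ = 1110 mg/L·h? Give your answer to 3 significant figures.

Dose_iv = CL × AUC_0→∞
     = 1.34 × 1110 = 1487.4 mg

Dose = 1490 mg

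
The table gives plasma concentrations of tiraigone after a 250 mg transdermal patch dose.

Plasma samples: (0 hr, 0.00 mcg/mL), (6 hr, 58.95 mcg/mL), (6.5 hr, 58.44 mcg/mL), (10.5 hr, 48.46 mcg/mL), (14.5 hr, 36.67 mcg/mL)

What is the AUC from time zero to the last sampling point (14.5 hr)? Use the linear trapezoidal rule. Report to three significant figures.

Trapezoidal AUC_0→14.5:
  [0→6]: (0.00+58.95)/2 × 6 = 176.85
  [6→6.5]: (58.95+58.44)/2 × 0.5 = 29.3475
  [6.5→10.5]: (58.44+48.46)/2 × 4 = 213.8
  [10.5→14.5]: (48.46+36.67)/2 × 4 = 170.26
  Sum = 590.2575 mcg/mL·hr

AUC = 590 mcg/mL·hr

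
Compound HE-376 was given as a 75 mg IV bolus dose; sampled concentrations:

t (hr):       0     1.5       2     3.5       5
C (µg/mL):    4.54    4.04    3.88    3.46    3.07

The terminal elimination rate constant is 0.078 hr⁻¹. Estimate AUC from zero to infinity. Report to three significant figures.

Trapezoidal AUC_0→5:
  [0→1.5]: (4.54+4.04)/2 × 1.5 = 6.435
  [1.5→2]: (4.04+3.88)/2 × 0.5 = 1.98
  [2→3.5]: (3.88+3.46)/2 × 1.5 = 5.505
  [3.5→5]: (3.46+3.07)/2 × 1.5 = 4.8975
  Sum = 18.8175 µg/mL·hr
Extrapolated tail: C_last / k_e = 3.07 / 0.078 = 39.359
AUC_0→∞ = 18.8175 + 39.359 = 58.1765 µg/mL·hr

AUC = 58.2 µg/mL·hr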